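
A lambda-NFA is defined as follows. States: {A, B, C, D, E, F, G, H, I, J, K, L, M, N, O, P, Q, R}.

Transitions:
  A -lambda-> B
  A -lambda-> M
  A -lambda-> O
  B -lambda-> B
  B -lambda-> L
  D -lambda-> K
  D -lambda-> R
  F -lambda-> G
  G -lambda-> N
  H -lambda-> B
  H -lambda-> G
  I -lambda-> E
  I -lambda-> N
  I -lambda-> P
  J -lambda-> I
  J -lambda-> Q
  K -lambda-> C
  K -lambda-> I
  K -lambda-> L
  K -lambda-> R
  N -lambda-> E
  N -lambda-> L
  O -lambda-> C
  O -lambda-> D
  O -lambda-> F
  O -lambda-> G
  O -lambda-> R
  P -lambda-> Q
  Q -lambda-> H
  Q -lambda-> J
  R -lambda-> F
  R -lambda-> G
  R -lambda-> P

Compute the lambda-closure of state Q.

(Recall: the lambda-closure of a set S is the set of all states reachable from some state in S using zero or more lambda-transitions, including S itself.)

Start with {Q}.
From Q via lambda: add H, J.
From H via lambda: add B, G.
From J via lambda: add I.
From B via lambda: add L.
From G via lambda: add N.
From I via lambda: add E, P.
No new states can be added; the closed set is {B, E, G, H, I, J, L, N, P, Q}.

{B, E, G, H, I, J, L, N, P, Q}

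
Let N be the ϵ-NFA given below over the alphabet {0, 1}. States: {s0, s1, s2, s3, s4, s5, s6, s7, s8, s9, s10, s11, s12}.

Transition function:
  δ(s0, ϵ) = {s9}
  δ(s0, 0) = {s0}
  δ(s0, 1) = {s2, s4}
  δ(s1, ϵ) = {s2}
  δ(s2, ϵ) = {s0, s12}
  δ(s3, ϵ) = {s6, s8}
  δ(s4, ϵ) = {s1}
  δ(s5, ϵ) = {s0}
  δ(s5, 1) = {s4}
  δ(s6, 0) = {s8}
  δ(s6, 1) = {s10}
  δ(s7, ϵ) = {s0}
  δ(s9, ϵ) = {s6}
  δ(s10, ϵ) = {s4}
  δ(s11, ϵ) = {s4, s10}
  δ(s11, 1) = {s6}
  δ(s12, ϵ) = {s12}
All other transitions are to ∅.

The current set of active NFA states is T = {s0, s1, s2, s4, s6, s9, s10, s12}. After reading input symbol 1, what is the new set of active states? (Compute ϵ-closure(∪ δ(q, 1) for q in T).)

{s0, s1, s2, s4, s6, s9, s10, s12}

s0 on 1 → {s2, s4}.
s6 on 1 → {s10}.
No 1-transition from s1, s2, s4, s9, s10, s12.
Union after reading 1: {s2, s4, s10}.
Now take the ϵ-closure:
From s2 via ϵ: add s0, s12.
From s4 via ϵ: add s1.
From s0 via ϵ: add s9.
From s9 via ϵ: add s6.
No new states can be added; the closed set is {s0, s1, s2, s4, s6, s9, s10, s12}.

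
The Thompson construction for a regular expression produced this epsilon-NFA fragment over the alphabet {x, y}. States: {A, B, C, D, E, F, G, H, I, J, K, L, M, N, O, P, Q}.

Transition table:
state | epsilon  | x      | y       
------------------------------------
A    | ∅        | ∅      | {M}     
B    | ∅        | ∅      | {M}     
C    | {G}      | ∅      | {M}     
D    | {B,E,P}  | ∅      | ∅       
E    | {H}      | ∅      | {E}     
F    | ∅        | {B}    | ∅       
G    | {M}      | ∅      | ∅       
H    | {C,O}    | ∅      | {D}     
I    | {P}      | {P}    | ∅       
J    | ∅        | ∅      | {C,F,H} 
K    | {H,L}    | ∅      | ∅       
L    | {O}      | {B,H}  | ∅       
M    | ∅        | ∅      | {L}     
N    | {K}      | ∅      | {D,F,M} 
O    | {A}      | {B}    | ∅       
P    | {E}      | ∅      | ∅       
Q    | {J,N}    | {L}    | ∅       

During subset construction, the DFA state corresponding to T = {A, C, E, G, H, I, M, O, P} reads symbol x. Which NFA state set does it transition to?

{A, B, C, E, G, H, M, O, P}

I on x → {P}.
O on x → {B}.
No x-transition from A, C, E, G, H, M, P.
Union after reading x: {B, P}.
Now take the epsilon-closure:
From P via epsilon: add E.
From E via epsilon: add H.
From H via epsilon: add C, O.
From C via epsilon: add G.
From O via epsilon: add A.
From G via epsilon: add M.
No new states can be added; the closed set is {A, B, C, E, G, H, M, O, P}.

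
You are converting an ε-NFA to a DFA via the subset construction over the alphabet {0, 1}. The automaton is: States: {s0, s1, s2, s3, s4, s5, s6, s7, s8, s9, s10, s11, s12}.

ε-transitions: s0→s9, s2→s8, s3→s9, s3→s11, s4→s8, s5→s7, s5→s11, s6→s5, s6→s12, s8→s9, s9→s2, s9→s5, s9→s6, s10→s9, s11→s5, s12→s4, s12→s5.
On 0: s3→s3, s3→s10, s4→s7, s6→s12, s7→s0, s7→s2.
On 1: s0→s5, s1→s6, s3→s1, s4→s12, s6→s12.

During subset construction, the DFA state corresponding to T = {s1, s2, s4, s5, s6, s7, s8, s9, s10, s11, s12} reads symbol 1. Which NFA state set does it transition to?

s1 on 1 → {s6}.
s4 on 1 → {s12}.
s6 on 1 → {s12}.
No 1-transition from s2, s5, s7, s8, s9, s10, s11, s12.
Union after reading 1: {s6, s12}.
Now take the ε-closure:
From s6 via ε: add s5.
From s12 via ε: add s4.
From s4 via ε: add s8.
From s5 via ε: add s7, s11.
From s8 via ε: add s9.
From s9 via ε: add s2.
No new states can be added; the closed set is {s2, s4, s5, s6, s7, s8, s9, s11, s12}.

{s2, s4, s5, s6, s7, s8, s9, s11, s12}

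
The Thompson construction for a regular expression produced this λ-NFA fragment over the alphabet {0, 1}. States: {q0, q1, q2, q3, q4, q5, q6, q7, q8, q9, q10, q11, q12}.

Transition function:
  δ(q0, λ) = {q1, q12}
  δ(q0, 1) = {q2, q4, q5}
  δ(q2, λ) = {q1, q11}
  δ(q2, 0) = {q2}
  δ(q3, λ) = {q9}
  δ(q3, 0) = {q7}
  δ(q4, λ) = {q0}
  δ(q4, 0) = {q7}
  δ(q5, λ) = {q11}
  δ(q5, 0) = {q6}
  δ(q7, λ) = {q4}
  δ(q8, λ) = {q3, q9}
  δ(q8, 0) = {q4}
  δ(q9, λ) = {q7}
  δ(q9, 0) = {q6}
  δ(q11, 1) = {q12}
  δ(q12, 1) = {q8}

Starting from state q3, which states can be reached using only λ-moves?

{q0, q1, q3, q4, q7, q9, q12}

Start with {q3}.
From q3 via λ: add q9.
From q9 via λ: add q7.
From q7 via λ: add q4.
From q4 via λ: add q0.
From q0 via λ: add q1, q12.
No new states can be added; the closed set is {q0, q1, q3, q4, q7, q9, q12}.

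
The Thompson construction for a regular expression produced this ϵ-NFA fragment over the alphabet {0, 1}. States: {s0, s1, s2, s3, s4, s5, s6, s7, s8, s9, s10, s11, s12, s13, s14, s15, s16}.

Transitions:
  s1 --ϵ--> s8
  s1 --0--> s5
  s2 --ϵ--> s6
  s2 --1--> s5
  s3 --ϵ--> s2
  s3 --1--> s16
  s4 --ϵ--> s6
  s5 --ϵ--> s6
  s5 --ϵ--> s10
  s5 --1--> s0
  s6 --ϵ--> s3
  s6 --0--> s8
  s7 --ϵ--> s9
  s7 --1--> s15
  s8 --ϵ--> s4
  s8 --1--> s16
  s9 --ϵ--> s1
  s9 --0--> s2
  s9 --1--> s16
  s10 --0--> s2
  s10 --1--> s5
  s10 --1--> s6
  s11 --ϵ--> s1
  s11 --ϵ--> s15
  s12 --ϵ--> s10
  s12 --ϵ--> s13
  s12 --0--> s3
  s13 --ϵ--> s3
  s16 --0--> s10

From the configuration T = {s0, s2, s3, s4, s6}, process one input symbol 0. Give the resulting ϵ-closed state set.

{s2, s3, s4, s6, s8}

s6 on 0 → {s8}.
No 0-transition from s0, s2, s3, s4.
Union after reading 0: {s8}.
Now take the ϵ-closure:
From s8 via ϵ: add s4.
From s4 via ϵ: add s6.
From s6 via ϵ: add s3.
From s3 via ϵ: add s2.
No new states can be added; the closed set is {s2, s3, s4, s6, s8}.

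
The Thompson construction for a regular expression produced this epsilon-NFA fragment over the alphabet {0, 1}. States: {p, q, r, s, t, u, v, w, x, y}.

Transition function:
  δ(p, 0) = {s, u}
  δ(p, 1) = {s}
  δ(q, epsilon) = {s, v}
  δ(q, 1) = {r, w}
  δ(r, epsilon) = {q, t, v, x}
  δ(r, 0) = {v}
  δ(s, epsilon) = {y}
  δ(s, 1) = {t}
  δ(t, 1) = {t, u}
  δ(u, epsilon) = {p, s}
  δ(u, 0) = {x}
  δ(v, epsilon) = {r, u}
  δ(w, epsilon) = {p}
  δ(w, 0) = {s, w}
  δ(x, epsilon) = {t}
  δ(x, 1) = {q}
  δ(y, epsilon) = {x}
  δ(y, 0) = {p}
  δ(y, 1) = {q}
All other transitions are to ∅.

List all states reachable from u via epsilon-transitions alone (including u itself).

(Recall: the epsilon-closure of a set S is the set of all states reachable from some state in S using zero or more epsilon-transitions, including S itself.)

{p, s, t, u, x, y}

Start with {u}.
From u via epsilon: add p, s.
From s via epsilon: add y.
From y via epsilon: add x.
From x via epsilon: add t.
No new states can be added; the closed set is {p, s, t, u, x, y}.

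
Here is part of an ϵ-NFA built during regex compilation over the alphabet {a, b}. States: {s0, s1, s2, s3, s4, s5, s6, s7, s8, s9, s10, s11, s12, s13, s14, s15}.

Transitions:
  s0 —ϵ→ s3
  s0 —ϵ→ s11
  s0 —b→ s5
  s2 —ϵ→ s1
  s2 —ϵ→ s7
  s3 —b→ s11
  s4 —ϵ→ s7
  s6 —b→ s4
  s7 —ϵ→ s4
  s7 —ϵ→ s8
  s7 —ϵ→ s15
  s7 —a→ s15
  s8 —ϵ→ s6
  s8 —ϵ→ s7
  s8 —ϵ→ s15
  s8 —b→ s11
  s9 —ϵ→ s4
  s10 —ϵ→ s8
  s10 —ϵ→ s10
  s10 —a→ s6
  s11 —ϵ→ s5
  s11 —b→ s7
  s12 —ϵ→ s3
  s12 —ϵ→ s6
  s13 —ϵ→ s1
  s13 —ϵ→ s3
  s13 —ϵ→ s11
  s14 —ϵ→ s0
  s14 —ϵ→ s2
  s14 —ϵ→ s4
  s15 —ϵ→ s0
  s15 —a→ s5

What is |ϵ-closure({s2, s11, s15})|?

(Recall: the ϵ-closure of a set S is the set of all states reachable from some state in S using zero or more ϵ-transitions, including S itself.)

11

Start with {s2, s11, s15}.
From s2 via ϵ: add s1, s7.
From s11 via ϵ: add s5.
From s15 via ϵ: add s0.
From s0 via ϵ: add s3.
From s7 via ϵ: add s4, s8.
From s8 via ϵ: add s6.
ϵ-closure = {s0, s1, s2, s3, s4, s5, s6, s7, s8, s11, s15}, which has 11 states.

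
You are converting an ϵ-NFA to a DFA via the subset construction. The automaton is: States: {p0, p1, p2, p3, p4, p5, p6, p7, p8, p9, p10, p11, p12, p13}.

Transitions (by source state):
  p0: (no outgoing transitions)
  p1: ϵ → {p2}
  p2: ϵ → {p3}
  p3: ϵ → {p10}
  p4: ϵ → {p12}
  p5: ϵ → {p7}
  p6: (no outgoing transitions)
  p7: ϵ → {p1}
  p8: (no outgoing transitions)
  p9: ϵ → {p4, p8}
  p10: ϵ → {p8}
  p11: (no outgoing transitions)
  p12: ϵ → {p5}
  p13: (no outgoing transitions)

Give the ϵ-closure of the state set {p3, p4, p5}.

{p1, p2, p3, p4, p5, p7, p8, p10, p12}

Start with {p3, p4, p5}.
From p3 via ϵ: add p10.
From p4 via ϵ: add p12.
From p5 via ϵ: add p7.
From p7 via ϵ: add p1.
From p10 via ϵ: add p8.
From p1 via ϵ: add p2.
No new states can be added; the closed set is {p1, p2, p3, p4, p5, p7, p8, p10, p12}.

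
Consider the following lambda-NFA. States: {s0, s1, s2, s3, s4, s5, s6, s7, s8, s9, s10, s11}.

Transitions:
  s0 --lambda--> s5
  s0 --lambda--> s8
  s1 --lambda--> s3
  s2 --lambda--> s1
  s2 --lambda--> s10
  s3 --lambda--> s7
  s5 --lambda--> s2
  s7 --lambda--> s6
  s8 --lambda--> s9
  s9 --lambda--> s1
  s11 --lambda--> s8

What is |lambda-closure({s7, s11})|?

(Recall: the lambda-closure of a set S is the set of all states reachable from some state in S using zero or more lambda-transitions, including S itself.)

7

Start with {s7, s11}.
From s7 via lambda: add s6.
From s11 via lambda: add s8.
From s8 via lambda: add s9.
From s9 via lambda: add s1.
From s1 via lambda: add s3.
lambda-closure = {s1, s3, s6, s7, s8, s9, s11}, which has 7 states.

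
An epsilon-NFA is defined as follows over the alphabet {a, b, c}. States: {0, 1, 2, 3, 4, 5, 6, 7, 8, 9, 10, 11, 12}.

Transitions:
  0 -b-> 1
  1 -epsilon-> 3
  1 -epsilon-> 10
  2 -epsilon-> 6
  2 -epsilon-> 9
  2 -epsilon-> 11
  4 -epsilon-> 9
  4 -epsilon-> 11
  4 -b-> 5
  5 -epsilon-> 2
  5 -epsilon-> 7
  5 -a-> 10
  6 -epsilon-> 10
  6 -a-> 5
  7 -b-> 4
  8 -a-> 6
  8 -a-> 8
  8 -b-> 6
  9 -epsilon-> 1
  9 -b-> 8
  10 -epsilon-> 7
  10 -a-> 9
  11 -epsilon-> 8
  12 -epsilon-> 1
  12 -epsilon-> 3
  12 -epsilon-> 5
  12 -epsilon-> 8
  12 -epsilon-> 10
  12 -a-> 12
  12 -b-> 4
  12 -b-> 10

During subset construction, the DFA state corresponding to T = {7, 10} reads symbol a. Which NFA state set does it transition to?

{1, 3, 7, 9, 10}

10 on a → {9}.
No a-transition from 7.
Union after reading a: {9}.
Now take the epsilon-closure:
From 9 via epsilon: add 1.
From 1 via epsilon: add 3, 10.
From 10 via epsilon: add 7.
No new states can be added; the closed set is {1, 3, 7, 9, 10}.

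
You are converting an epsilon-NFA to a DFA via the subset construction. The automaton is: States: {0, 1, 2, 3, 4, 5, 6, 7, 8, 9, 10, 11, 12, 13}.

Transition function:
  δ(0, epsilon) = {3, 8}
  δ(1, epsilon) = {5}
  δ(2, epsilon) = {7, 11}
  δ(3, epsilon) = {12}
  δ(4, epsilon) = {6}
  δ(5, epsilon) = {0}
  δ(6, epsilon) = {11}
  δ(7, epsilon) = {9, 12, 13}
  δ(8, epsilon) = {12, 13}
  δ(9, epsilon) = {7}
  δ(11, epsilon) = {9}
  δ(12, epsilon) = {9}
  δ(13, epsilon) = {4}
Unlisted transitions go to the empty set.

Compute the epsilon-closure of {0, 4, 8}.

Start with {0, 4, 8}.
From 0 via epsilon: add 3.
From 4 via epsilon: add 6.
From 8 via epsilon: add 12, 13.
From 6 via epsilon: add 11.
From 12 via epsilon: add 9.
From 9 via epsilon: add 7.
No new states can be added; the closed set is {0, 3, 4, 6, 7, 8, 9, 11, 12, 13}.

{0, 3, 4, 6, 7, 8, 9, 11, 12, 13}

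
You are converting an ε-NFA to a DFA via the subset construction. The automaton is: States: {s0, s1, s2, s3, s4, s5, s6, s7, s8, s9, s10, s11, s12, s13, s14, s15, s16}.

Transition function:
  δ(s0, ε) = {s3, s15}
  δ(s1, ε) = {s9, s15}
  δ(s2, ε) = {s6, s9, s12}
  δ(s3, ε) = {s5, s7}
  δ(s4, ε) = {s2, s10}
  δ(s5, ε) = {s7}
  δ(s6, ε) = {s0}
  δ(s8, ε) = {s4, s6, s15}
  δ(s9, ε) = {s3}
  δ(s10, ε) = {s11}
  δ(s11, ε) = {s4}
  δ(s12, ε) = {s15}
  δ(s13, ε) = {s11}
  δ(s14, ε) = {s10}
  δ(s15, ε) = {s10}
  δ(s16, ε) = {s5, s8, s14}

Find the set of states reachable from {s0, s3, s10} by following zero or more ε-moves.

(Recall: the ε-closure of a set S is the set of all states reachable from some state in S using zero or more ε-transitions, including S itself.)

{s0, s2, s3, s4, s5, s6, s7, s9, s10, s11, s12, s15}

Start with {s0, s3, s10}.
From s0 via ε: add s15.
From s3 via ε: add s5, s7.
From s10 via ε: add s11.
From s11 via ε: add s4.
From s4 via ε: add s2.
From s2 via ε: add s6, s9, s12.
No new states can be added; the closed set is {s0, s2, s3, s4, s5, s6, s7, s9, s10, s11, s12, s15}.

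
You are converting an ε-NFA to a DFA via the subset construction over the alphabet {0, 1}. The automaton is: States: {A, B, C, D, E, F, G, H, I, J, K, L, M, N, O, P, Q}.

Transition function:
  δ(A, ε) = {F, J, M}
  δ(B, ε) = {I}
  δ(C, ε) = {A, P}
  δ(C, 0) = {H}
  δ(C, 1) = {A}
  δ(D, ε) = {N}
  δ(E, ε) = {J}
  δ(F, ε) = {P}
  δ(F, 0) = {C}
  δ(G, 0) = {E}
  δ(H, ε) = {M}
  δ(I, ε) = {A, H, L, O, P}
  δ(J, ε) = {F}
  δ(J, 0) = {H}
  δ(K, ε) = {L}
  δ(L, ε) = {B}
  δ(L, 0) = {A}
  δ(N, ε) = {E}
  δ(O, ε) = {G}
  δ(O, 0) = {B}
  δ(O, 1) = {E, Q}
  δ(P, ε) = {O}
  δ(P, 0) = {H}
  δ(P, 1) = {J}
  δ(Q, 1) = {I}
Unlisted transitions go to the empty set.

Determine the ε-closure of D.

Start with {D}.
From D via ε: add N.
From N via ε: add E.
From E via ε: add J.
From J via ε: add F.
From F via ε: add P.
From P via ε: add O.
From O via ε: add G.
No new states can be added; the closed set is {D, E, F, G, J, N, O, P}.

{D, E, F, G, J, N, O, P}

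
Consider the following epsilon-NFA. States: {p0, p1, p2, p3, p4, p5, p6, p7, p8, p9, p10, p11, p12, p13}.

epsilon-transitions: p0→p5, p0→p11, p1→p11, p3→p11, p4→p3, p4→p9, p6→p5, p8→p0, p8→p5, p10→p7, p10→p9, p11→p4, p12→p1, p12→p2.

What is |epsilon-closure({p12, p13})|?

Start with {p12, p13}.
From p12 via epsilon: add p1, p2.
From p1 via epsilon: add p11.
From p11 via epsilon: add p4.
From p4 via epsilon: add p3, p9.
epsilon-closure = {p1, p2, p3, p4, p9, p11, p12, p13}, which has 8 states.

8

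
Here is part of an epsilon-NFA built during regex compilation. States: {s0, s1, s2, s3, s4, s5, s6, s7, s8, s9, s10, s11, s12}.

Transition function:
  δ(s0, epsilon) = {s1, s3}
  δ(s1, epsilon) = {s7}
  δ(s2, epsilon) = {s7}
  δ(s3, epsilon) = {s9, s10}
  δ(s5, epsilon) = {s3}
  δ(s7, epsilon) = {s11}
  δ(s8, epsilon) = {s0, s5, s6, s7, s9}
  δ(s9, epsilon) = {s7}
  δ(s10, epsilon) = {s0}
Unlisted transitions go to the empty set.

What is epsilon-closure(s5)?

Start with {s5}.
From s5 via epsilon: add s3.
From s3 via epsilon: add s9, s10.
From s9 via epsilon: add s7.
From s10 via epsilon: add s0.
From s0 via epsilon: add s1.
From s7 via epsilon: add s11.
No new states can be added; the closed set is {s0, s1, s3, s5, s7, s9, s10, s11}.

{s0, s1, s3, s5, s7, s9, s10, s11}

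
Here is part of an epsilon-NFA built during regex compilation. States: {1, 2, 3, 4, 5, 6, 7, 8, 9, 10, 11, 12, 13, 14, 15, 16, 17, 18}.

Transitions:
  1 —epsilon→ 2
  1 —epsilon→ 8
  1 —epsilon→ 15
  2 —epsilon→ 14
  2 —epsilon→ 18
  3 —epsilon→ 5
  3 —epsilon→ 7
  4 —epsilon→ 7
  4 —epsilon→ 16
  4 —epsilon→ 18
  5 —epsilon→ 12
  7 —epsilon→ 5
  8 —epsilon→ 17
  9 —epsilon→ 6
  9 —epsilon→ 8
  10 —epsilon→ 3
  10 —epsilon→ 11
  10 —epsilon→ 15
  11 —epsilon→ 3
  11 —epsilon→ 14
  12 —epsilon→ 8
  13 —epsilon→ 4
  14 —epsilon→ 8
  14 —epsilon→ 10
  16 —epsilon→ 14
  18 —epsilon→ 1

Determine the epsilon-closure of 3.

{3, 5, 7, 8, 12, 17}

Start with {3}.
From 3 via epsilon: add 5, 7.
From 5 via epsilon: add 12.
From 12 via epsilon: add 8.
From 8 via epsilon: add 17.
No new states can be added; the closed set is {3, 5, 7, 8, 12, 17}.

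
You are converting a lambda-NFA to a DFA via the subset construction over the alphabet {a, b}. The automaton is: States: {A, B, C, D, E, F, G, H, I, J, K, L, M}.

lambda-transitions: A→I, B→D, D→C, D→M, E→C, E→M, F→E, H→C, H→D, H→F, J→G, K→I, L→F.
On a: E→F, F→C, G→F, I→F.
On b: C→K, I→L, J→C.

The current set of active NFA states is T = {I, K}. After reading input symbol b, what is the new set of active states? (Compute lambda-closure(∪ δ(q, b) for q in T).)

{C, E, F, L, M}

I on b → {L}.
No b-transition from K.
Union after reading b: {L}.
Now take the lambda-closure:
From L via lambda: add F.
From F via lambda: add E.
From E via lambda: add C, M.
No new states can be added; the closed set is {C, E, F, L, M}.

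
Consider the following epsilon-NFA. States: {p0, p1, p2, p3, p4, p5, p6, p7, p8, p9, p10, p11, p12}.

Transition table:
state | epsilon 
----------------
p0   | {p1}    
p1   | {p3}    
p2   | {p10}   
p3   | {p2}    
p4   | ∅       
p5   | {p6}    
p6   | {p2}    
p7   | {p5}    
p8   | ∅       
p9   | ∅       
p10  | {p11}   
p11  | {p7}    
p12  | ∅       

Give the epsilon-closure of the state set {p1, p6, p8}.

Start with {p1, p6, p8}.
From p1 via epsilon: add p3.
From p6 via epsilon: add p2.
From p2 via epsilon: add p10.
From p10 via epsilon: add p11.
From p11 via epsilon: add p7.
From p7 via epsilon: add p5.
No new states can be added; the closed set is {p1, p2, p3, p5, p6, p7, p8, p10, p11}.

{p1, p2, p3, p5, p6, p7, p8, p10, p11}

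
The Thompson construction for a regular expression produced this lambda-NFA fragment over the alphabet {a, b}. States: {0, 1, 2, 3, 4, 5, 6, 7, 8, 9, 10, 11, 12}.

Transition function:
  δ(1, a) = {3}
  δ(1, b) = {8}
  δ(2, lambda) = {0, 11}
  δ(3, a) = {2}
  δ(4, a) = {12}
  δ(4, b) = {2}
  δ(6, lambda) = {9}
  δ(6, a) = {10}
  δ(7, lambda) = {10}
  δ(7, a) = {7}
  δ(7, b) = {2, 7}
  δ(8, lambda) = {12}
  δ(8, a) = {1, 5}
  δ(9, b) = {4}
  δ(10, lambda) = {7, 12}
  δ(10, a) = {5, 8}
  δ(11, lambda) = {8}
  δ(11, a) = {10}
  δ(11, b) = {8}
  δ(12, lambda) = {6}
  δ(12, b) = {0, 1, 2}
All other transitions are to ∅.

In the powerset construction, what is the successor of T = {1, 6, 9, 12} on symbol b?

1 on b → {8}.
9 on b → {4}.
12 on b → {0, 1, 2}.
No b-transition from 6.
Union after reading b: {0, 1, 2, 4, 8}.
Now take the lambda-closure:
From 2 via lambda: add 11.
From 8 via lambda: add 12.
From 12 via lambda: add 6.
From 6 via lambda: add 9.
No new states can be added; the closed set is {0, 1, 2, 4, 6, 8, 9, 11, 12}.

{0, 1, 2, 4, 6, 8, 9, 11, 12}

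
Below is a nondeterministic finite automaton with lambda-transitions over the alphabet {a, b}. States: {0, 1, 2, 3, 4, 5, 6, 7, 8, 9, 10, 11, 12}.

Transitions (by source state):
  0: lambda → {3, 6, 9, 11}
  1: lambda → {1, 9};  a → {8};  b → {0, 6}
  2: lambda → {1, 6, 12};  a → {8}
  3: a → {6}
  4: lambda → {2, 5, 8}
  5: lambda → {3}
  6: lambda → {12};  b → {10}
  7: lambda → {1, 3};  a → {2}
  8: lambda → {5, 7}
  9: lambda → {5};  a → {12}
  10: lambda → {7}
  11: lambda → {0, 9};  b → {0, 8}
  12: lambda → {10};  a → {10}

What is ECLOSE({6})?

Start with {6}.
From 6 via lambda: add 12.
From 12 via lambda: add 10.
From 10 via lambda: add 7.
From 7 via lambda: add 1, 3.
From 1 via lambda: add 9.
From 9 via lambda: add 5.
No new states can be added; the closed set is {1, 3, 5, 6, 7, 9, 10, 12}.

{1, 3, 5, 6, 7, 9, 10, 12}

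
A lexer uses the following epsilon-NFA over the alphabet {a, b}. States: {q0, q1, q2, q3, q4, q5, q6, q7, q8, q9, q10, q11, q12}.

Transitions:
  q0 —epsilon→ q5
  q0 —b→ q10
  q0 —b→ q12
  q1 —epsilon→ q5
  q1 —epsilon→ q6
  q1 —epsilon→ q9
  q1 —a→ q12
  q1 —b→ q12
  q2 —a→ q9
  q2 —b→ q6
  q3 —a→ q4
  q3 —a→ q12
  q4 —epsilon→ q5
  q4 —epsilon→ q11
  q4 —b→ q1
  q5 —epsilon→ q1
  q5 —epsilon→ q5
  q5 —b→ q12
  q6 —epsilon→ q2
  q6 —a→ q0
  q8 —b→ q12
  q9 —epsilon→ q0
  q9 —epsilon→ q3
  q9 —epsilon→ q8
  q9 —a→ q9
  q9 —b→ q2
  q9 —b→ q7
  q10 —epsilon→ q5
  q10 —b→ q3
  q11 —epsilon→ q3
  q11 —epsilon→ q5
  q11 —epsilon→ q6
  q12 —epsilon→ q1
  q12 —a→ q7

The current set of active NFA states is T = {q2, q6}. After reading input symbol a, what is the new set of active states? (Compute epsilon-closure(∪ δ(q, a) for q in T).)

q2 on a → {q9}.
q6 on a → {q0}.
Union after reading a: {q0, q9}.
Now take the epsilon-closure:
From q0 via epsilon: add q5.
From q9 via epsilon: add q3, q8.
From q5 via epsilon: add q1.
From q1 via epsilon: add q6.
From q6 via epsilon: add q2.
No new states can be added; the closed set is {q0, q1, q2, q3, q5, q6, q8, q9}.

{q0, q1, q2, q3, q5, q6, q8, q9}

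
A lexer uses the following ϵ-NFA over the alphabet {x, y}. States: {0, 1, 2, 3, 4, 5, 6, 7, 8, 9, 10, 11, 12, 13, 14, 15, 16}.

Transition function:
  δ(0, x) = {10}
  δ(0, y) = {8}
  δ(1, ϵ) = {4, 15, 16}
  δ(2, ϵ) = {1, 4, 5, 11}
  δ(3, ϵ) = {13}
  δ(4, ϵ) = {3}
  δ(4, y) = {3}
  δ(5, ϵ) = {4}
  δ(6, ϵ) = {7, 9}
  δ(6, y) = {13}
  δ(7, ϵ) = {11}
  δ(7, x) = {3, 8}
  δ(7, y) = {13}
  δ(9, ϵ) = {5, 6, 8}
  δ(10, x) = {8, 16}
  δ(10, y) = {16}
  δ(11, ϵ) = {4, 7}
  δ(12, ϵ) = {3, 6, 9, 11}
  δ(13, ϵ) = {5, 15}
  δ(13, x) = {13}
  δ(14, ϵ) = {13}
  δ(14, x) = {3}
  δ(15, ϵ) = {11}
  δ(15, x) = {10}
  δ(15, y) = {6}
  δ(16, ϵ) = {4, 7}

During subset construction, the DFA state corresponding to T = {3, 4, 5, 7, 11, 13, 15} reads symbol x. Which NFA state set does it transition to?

7 on x → {3, 8}.
13 on x → {13}.
15 on x → {10}.
No x-transition from 3, 4, 5, 11.
Union after reading x: {3, 8, 10, 13}.
Now take the ϵ-closure:
From 13 via ϵ: add 5, 15.
From 5 via ϵ: add 4.
From 15 via ϵ: add 11.
From 11 via ϵ: add 7.
No new states can be added; the closed set is {3, 4, 5, 7, 8, 10, 11, 13, 15}.

{3, 4, 5, 7, 8, 10, 11, 13, 15}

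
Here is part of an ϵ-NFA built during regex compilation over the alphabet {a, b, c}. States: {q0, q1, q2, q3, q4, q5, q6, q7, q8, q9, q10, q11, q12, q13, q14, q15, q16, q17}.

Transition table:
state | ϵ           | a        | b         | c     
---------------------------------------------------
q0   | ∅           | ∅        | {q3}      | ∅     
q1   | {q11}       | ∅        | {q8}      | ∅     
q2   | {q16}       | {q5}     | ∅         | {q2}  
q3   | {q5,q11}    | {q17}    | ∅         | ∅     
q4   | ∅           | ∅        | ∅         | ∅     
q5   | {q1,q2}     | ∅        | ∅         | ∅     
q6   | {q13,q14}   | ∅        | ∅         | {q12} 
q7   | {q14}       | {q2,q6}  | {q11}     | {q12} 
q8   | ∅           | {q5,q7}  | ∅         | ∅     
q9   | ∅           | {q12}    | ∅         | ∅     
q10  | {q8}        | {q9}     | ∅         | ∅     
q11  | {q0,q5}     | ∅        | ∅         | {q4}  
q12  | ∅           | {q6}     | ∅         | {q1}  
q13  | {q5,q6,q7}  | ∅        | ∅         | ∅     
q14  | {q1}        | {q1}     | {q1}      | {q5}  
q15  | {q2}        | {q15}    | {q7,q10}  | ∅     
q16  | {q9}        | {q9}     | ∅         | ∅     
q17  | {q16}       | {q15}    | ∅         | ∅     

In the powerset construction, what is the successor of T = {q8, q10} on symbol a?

{q0, q1, q2, q5, q7, q9, q11, q14, q16}

q8 on a → {q5, q7}.
q10 on a → {q9}.
Union after reading a: {q5, q7, q9}.
Now take the ϵ-closure:
From q5 via ϵ: add q1, q2.
From q7 via ϵ: add q14.
From q1 via ϵ: add q11.
From q2 via ϵ: add q16.
From q11 via ϵ: add q0.
No new states can be added; the closed set is {q0, q1, q2, q5, q7, q9, q11, q14, q16}.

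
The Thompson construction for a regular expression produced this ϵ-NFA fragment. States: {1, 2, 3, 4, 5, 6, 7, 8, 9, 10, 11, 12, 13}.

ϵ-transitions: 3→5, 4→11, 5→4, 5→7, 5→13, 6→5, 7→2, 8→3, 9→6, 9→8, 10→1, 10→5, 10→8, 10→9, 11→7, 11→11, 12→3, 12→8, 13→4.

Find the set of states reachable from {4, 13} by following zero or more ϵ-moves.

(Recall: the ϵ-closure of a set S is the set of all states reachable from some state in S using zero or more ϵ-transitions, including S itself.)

{2, 4, 7, 11, 13}

Start with {4, 13}.
From 4 via ϵ: add 11.
From 11 via ϵ: add 7.
From 7 via ϵ: add 2.
No new states can be added; the closed set is {2, 4, 7, 11, 13}.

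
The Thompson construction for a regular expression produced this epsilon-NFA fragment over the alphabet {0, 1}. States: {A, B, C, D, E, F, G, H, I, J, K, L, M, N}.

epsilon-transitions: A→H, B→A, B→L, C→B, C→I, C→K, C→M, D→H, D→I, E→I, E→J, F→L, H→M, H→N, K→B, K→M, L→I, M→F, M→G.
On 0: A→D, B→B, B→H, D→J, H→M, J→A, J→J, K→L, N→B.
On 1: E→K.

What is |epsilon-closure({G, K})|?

10

Start with {G, K}.
From K via epsilon: add B, M.
From B via epsilon: add A, L.
From M via epsilon: add F.
From A via epsilon: add H.
From L via epsilon: add I.
From H via epsilon: add N.
epsilon-closure = {A, B, F, G, H, I, K, L, M, N}, which has 10 states.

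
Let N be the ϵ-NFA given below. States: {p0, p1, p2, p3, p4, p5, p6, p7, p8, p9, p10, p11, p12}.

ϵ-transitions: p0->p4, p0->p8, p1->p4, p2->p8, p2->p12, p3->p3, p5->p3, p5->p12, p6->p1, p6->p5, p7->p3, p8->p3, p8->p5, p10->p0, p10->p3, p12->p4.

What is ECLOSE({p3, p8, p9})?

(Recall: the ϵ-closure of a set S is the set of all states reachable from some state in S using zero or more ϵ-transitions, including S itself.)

Start with {p3, p8, p9}.
From p8 via ϵ: add p5.
From p5 via ϵ: add p12.
From p12 via ϵ: add p4.
No new states can be added; the closed set is {p3, p4, p5, p8, p9, p12}.

{p3, p4, p5, p8, p9, p12}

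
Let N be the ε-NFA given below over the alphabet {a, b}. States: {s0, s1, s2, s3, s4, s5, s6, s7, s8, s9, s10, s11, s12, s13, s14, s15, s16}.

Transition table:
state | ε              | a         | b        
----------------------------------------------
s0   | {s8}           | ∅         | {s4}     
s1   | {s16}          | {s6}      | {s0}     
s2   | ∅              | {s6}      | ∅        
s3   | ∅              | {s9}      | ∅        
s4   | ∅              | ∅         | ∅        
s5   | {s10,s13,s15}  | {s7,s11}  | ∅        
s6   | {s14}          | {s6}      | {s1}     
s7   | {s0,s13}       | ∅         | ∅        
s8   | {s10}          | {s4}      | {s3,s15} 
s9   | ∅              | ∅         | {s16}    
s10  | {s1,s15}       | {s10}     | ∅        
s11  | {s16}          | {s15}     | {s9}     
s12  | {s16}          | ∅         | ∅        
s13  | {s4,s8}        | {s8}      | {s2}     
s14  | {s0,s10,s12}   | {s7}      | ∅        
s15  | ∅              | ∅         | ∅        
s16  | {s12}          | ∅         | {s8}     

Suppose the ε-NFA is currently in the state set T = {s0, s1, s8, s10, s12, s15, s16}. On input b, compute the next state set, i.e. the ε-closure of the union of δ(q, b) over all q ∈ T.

{s0, s1, s3, s4, s8, s10, s12, s15, s16}

s0 on b → {s4}.
s1 on b → {s0}.
s8 on b → {s3, s15}.
s16 on b → {s8}.
No b-transition from s10, s12, s15.
Union after reading b: {s0, s3, s4, s8, s15}.
Now take the ε-closure:
From s8 via ε: add s10.
From s10 via ε: add s1.
From s1 via ε: add s16.
From s16 via ε: add s12.
No new states can be added; the closed set is {s0, s1, s3, s4, s8, s10, s12, s15, s16}.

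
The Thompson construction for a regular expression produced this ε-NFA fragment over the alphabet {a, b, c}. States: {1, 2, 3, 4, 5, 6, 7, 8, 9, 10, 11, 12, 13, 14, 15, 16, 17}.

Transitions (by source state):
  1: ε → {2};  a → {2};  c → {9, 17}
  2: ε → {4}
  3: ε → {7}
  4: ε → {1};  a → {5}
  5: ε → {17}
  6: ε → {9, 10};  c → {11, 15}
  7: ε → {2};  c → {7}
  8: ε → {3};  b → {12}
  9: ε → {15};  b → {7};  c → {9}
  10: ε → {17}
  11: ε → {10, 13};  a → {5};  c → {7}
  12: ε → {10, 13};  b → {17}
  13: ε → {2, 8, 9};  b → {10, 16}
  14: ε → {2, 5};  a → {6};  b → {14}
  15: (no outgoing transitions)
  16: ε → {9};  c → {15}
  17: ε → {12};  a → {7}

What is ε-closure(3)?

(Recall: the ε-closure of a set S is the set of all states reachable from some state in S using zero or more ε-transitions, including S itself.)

{1, 2, 3, 4, 7}

Start with {3}.
From 3 via ε: add 7.
From 7 via ε: add 2.
From 2 via ε: add 4.
From 4 via ε: add 1.
No new states can be added; the closed set is {1, 2, 3, 4, 7}.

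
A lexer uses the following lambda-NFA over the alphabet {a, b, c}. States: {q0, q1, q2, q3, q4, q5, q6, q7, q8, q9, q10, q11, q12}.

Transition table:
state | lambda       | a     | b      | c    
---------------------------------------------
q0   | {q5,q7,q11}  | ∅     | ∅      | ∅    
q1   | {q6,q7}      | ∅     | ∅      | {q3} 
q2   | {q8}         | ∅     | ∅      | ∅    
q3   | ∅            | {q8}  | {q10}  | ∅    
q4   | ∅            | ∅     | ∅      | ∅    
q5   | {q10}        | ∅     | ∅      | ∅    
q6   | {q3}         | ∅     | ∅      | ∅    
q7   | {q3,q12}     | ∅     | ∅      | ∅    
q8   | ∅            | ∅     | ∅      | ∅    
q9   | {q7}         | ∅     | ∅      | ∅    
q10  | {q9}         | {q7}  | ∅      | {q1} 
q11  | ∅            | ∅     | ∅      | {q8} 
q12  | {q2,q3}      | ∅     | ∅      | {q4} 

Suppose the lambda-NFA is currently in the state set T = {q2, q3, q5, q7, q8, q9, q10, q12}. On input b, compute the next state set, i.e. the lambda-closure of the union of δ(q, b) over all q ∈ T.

{q2, q3, q7, q8, q9, q10, q12}

q3 on b → {q10}.
No b-transition from q2, q5, q7, q8, q9, q10, q12.
Union after reading b: {q10}.
Now take the lambda-closure:
From q10 via lambda: add q9.
From q9 via lambda: add q7.
From q7 via lambda: add q3, q12.
From q12 via lambda: add q2.
From q2 via lambda: add q8.
No new states can be added; the closed set is {q2, q3, q7, q8, q9, q10, q12}.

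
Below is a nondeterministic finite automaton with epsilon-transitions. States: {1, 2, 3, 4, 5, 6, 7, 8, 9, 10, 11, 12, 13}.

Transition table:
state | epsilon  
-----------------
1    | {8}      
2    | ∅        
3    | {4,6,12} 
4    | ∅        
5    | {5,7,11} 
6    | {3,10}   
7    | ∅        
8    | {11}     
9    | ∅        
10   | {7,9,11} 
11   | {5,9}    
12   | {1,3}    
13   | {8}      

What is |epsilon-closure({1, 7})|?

6

Start with {1, 7}.
From 1 via epsilon: add 8.
From 8 via epsilon: add 11.
From 11 via epsilon: add 5, 9.
epsilon-closure = {1, 5, 7, 8, 9, 11}, which has 6 states.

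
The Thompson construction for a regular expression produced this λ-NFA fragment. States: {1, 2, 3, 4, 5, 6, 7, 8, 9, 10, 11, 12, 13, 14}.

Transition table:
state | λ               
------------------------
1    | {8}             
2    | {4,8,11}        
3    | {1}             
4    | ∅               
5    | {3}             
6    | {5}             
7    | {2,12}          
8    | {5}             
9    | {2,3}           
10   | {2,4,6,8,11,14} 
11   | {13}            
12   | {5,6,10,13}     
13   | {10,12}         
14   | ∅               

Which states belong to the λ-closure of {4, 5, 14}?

{1, 3, 4, 5, 8, 14}

Start with {4, 5, 14}.
From 5 via λ: add 3.
From 3 via λ: add 1.
From 1 via λ: add 8.
No new states can be added; the closed set is {1, 3, 4, 5, 8, 14}.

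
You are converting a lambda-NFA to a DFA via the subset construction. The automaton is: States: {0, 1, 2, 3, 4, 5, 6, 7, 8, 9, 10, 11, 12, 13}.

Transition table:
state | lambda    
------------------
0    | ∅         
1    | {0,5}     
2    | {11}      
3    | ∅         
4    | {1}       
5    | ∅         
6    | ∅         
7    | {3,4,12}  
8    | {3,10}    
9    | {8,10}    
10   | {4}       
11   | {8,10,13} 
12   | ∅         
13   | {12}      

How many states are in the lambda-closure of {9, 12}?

9

Start with {9, 12}.
From 9 via lambda: add 8, 10.
From 8 via lambda: add 3.
From 10 via lambda: add 4.
From 4 via lambda: add 1.
From 1 via lambda: add 0, 5.
lambda-closure = {0, 1, 3, 4, 5, 8, 9, 10, 12}, which has 9 states.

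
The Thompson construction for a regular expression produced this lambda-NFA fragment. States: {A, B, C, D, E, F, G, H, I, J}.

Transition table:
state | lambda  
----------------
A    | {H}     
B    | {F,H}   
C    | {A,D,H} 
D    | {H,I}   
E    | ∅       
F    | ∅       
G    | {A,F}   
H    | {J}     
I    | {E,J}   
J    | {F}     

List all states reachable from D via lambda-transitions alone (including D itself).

Start with {D}.
From D via lambda: add H, I.
From H via lambda: add J.
From I via lambda: add E.
From J via lambda: add F.
No new states can be added; the closed set is {D, E, F, H, I, J}.

{D, E, F, H, I, J}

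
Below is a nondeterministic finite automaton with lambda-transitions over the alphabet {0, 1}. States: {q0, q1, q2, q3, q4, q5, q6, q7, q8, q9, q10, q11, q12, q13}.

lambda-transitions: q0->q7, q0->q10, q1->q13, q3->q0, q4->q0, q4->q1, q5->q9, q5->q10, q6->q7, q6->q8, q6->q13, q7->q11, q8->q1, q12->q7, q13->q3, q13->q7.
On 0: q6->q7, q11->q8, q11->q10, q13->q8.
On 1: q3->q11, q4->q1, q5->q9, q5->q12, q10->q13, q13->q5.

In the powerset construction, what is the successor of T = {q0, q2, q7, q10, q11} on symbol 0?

{q0, q1, q3, q7, q8, q10, q11, q13}

q11 on 0 → {q8, q10}.
No 0-transition from q0, q2, q7, q10.
Union after reading 0: {q8, q10}.
Now take the lambda-closure:
From q8 via lambda: add q1.
From q1 via lambda: add q13.
From q13 via lambda: add q3, q7.
From q3 via lambda: add q0.
From q7 via lambda: add q11.
No new states can be added; the closed set is {q0, q1, q3, q7, q8, q10, q11, q13}.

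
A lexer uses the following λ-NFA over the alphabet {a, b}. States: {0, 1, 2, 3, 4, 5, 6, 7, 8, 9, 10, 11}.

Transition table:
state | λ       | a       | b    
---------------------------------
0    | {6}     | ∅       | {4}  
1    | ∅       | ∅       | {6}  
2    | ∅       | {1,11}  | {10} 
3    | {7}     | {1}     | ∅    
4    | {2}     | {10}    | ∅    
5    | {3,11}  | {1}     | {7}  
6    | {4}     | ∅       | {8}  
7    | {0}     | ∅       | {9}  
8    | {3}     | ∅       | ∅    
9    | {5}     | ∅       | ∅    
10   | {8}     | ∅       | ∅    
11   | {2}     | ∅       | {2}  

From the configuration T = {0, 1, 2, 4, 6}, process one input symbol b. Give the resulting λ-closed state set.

0 on b → {4}.
1 on b → {6}.
2 on b → {10}.
6 on b → {8}.
No b-transition from 4.
Union after reading b: {4, 6, 8, 10}.
Now take the λ-closure:
From 4 via λ: add 2.
From 8 via λ: add 3.
From 3 via λ: add 7.
From 7 via λ: add 0.
No new states can be added; the closed set is {0, 2, 3, 4, 6, 7, 8, 10}.

{0, 2, 3, 4, 6, 7, 8, 10}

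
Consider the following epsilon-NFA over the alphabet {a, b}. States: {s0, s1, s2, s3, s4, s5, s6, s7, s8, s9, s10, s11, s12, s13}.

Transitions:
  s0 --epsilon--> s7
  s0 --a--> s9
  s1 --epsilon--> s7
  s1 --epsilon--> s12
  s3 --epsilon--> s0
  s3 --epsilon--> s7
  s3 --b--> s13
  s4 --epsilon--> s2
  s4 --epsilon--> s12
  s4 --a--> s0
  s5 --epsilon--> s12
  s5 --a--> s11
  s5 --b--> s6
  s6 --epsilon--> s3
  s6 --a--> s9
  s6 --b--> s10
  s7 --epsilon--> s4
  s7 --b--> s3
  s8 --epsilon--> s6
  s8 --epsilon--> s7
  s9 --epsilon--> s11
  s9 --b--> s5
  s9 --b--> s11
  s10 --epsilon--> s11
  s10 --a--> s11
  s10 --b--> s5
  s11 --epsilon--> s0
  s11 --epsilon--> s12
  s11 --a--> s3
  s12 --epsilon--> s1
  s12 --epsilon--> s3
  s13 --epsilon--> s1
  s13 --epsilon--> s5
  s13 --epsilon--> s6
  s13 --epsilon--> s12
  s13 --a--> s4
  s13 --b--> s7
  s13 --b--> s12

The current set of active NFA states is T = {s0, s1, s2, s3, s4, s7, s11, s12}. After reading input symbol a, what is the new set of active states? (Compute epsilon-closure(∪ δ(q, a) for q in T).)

{s0, s1, s2, s3, s4, s7, s9, s11, s12}

s0 on a → {s9}.
s4 on a → {s0}.
s11 on a → {s3}.
No a-transition from s1, s2, s3, s7, s12.
Union after reading a: {s0, s3, s9}.
Now take the epsilon-closure:
From s0 via epsilon: add s7.
From s9 via epsilon: add s11.
From s7 via epsilon: add s4.
From s11 via epsilon: add s12.
From s4 via epsilon: add s2.
From s12 via epsilon: add s1.
No new states can be added; the closed set is {s0, s1, s2, s3, s4, s7, s9, s11, s12}.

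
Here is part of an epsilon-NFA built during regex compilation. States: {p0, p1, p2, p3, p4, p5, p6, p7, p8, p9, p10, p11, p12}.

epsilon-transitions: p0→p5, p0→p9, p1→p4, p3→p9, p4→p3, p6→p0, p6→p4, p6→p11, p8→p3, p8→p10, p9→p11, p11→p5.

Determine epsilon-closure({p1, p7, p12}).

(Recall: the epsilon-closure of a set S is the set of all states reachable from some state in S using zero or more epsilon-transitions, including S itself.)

{p1, p3, p4, p5, p7, p9, p11, p12}

Start with {p1, p7, p12}.
From p1 via epsilon: add p4.
From p4 via epsilon: add p3.
From p3 via epsilon: add p9.
From p9 via epsilon: add p11.
From p11 via epsilon: add p5.
No new states can be added; the closed set is {p1, p3, p4, p5, p7, p9, p11, p12}.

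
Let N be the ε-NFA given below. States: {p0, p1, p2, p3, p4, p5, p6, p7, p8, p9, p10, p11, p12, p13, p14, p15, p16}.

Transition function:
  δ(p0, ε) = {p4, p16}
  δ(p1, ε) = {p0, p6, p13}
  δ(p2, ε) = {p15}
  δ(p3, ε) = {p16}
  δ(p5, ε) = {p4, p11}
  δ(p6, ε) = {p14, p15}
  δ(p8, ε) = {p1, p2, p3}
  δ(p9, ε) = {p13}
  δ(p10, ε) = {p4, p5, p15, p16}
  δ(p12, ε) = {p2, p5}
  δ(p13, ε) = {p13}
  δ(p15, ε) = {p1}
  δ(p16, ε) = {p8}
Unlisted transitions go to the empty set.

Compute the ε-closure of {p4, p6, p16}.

{p0, p1, p2, p3, p4, p6, p8, p13, p14, p15, p16}

Start with {p4, p6, p16}.
From p6 via ε: add p14, p15.
From p16 via ε: add p8.
From p8 via ε: add p1, p2, p3.
From p1 via ε: add p0, p13.
No new states can be added; the closed set is {p0, p1, p2, p3, p4, p6, p8, p13, p14, p15, p16}.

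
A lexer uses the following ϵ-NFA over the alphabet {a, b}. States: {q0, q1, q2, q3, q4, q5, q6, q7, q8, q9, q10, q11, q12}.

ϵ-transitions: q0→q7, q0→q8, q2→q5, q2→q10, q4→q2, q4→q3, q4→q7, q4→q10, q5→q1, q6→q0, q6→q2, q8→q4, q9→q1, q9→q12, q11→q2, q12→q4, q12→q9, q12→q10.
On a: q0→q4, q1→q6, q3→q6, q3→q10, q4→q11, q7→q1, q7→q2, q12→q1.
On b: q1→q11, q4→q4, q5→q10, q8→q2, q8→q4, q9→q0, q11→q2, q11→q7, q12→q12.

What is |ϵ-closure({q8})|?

Start with {q8}.
From q8 via ϵ: add q4.
From q4 via ϵ: add q2, q3, q7, q10.
From q2 via ϵ: add q5.
From q5 via ϵ: add q1.
ϵ-closure = {q1, q2, q3, q4, q5, q7, q8, q10}, which has 8 states.

8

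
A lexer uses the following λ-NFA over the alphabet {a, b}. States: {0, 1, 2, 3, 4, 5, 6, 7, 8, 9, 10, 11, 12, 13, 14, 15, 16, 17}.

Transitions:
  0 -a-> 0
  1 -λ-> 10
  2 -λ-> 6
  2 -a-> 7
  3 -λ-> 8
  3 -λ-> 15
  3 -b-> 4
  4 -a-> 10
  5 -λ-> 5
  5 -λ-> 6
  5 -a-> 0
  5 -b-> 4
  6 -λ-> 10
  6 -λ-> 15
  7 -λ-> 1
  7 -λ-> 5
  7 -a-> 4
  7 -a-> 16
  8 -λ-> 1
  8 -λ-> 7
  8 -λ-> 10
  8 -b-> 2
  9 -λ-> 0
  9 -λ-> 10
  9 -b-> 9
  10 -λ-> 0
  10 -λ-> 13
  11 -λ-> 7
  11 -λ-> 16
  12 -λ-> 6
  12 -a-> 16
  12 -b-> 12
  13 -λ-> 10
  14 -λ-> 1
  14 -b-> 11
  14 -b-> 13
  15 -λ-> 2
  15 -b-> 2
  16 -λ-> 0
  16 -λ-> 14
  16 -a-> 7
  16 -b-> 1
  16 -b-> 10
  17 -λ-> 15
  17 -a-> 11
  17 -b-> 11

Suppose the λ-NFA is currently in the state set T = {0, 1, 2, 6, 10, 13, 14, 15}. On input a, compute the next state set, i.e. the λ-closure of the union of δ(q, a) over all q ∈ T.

{0, 1, 2, 5, 6, 7, 10, 13, 15}

0 on a → {0}.
2 on a → {7}.
No a-transition from 1, 6, 10, 13, 14, 15.
Union after reading a: {0, 7}.
Now take the λ-closure:
From 7 via λ: add 1, 5.
From 1 via λ: add 10.
From 5 via λ: add 6.
From 6 via λ: add 15.
From 10 via λ: add 13.
From 15 via λ: add 2.
No new states can be added; the closed set is {0, 1, 2, 5, 6, 7, 10, 13, 15}.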